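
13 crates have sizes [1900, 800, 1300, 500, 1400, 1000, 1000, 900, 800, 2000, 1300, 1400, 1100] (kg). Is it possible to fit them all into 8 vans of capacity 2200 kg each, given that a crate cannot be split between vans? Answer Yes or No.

Yes

A valid assignment using 8 vans:
  van 1: 2000 = 2000
  van 2: 1900 = 1900
  van 3: 1400 + 800 = 2200
  van 4: 1400 + 800 = 2200
  van 5: 1300 + 900 = 2200
  van 6: 1300 + 500 = 1800
  van 7: 1100 + 1000 = 2100
  van 8: 1000 = 1000
Every load is within 2200 kg, so 8 vans suffice.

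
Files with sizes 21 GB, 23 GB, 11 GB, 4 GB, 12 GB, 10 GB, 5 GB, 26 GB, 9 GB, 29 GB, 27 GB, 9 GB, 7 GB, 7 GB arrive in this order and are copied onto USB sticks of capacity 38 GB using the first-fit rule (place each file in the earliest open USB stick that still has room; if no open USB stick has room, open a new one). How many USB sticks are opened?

6

  21 → USB stick 1 (new)  [load 21/38]
  23 → USB stick 2 (new)  [load 23/38]
  11 → USB stick 1  [load 32/38]
  4 → USB stick 1  [load 36/38]
  12 → USB stick 2  [load 35/38]
  10 → USB stick 3 (new)  [load 10/38]
  5 → USB stick 3  [load 15/38]
  26 → USB stick 4 (new)  [load 26/38]
  9 → USB stick 3  [load 24/38]
  29 → USB stick 5 (new)  [load 29/38]
  27 → USB stick 6 (new)  [load 27/38]
  9 → USB stick 3  [load 33/38]
  7 → USB stick 4  [load 33/38]
  7 → USB stick 5  [load 36/38]
6 USB sticks opened.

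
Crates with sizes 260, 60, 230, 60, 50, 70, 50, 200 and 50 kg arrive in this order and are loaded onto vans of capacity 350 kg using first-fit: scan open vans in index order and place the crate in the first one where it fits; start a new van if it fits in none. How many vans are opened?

4

  260 → van 1 (new)  [load 260/350]
  60 → van 1  [load 320/350]
  230 → van 2 (new)  [load 230/350]
  60 → van 2  [load 290/350]
  50 → van 2  [load 340/350]
  70 → van 3 (new)  [load 70/350]
  50 → van 3  [load 120/350]
  200 → van 3  [load 320/350]
  50 → van 4 (new)  [load 50/350]
4 vans opened.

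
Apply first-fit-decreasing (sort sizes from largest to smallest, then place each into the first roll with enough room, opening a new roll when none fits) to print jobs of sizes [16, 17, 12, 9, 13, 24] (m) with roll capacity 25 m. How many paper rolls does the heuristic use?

Sorted descending: 24, 17, 16, 13, 12, 9.
  24 → roll 1 (new)  [load 24/25]
  17 → roll 2 (new)  [load 17/25]
  16 → roll 3 (new)  [load 16/25]
  13 → roll 4 (new)  [load 13/25]
  12 → roll 4  [load 25/25]
  9 → roll 3  [load 25/25]
4 paper rolls opened.

4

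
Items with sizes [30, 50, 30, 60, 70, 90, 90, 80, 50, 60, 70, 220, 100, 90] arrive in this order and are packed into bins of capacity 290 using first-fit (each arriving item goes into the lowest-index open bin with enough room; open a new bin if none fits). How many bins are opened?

  30 → bin 1 (new)  [load 30/290]
  50 → bin 1  [load 80/290]
  30 → bin 1  [load 110/290]
  60 → bin 1  [load 170/290]
  70 → bin 1  [load 240/290]
  90 → bin 2 (new)  [load 90/290]
  90 → bin 2  [load 180/290]
  80 → bin 2  [load 260/290]
  50 → bin 1  [load 290/290]
  60 → bin 3 (new)  [load 60/290]
  70 → bin 3  [load 130/290]
  220 → bin 4 (new)  [load 220/290]
  100 → bin 3  [load 230/290]
  90 → bin 5 (new)  [load 90/290]
5 bins opened.

5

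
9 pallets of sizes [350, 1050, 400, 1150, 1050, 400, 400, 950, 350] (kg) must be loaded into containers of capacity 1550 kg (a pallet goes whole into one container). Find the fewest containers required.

Total = 1150 + 1050 + 1050 + 950 + 400 + 400 + 400 + 350 + 350 = 6100 kg.
Lower bound: ⌈6100/1550⌉ = 4 containers.
A packing using 5 containers:
  container 1: 1150 + 400 = 1550
  container 2: 1050 + 400 = 1450
  container 3: 1050 + 400 = 1450
  container 4: 950 + 350 = 1300
  container 5: 350 = 350
No arrangement into 4 containers stays within capacity, so 5 is optimal.

5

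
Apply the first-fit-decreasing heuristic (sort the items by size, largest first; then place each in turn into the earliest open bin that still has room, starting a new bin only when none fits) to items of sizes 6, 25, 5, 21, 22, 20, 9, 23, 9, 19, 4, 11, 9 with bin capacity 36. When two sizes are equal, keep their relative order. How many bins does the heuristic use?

Sorted descending: 25, 23, 22, 21, 20, 19, 11, 9, 9, 9, 6, 5, 4.
  25 → bin 1 (new)  [load 25/36]
  23 → bin 2 (new)  [load 23/36]
  22 → bin 3 (new)  [load 22/36]
  21 → bin 4 (new)  [load 21/36]
  20 → bin 5 (new)  [load 20/36]
  19 → bin 6 (new)  [load 19/36]
  11 → bin 1  [load 36/36]
  9 → bin 2  [load 32/36]
  9 → bin 3  [load 31/36]
  9 → bin 4  [load 30/36]
  6 → bin 4  [load 36/36]
  5 → bin 3  [load 36/36]
  4 → bin 2  [load 36/36]
6 bins opened.

6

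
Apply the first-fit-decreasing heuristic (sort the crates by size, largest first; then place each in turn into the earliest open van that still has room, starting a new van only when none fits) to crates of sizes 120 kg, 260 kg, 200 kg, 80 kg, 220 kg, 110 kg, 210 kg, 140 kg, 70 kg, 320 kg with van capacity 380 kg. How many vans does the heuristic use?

5

Sorted descending: 320, 260, 220, 210, 200, 140, 120, 110, 80, 70.
  320 → van 1 (new)  [load 320/380]
  260 → van 2 (new)  [load 260/380]
  220 → van 3 (new)  [load 220/380]
  210 → van 4 (new)  [load 210/380]
  200 → van 5 (new)  [load 200/380]
  140 → van 3  [load 360/380]
  120 → van 2  [load 380/380]
  110 → van 4  [load 320/380]
  80 → van 5  [load 280/380]
  70 → van 5  [load 350/380]
5 vans opened.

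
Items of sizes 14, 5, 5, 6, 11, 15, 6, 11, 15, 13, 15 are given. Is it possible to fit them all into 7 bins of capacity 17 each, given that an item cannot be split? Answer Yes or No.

No

Total = 116; ⌈116/17⌉ = 7.
The bound of 7 does not rule out 7, but exhaustive search shows no assignment into 7 bins of capacity 17 exists — the minimum is 8.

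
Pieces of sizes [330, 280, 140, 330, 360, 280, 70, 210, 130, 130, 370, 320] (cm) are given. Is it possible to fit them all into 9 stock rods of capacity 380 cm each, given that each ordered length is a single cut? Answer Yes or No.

Yes

A valid assignment using 9 stock rods:
  stock rod 1: 370 = 370
  stock rod 2: 360 = 360
  stock rod 3: 330 = 330
  stock rod 4: 330 = 330
  stock rod 5: 320 = 320
  stock rod 6: 280 + 70 = 350
  stock rod 7: 280 = 280
  stock rod 8: 210 + 140 = 350
  stock rod 9: 130 + 130 = 260
Every load is within 380 cm, so 9 stock rods suffice.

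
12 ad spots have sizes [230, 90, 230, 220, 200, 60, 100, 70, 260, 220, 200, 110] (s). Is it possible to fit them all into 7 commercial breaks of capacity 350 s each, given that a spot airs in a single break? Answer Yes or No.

Yes

A valid assignment using 7 commercial breaks:
  break 1: 260 + 90 = 350
  break 2: 230 + 110 = 340
  break 3: 230 + 100 = 330
  break 4: 220 + 70 + 60 = 350
  break 5: 220 = 220
  break 6: 200 = 200
  break 7: 200 = 200
Every load is within 350 s, so 7 commercial breaks suffice.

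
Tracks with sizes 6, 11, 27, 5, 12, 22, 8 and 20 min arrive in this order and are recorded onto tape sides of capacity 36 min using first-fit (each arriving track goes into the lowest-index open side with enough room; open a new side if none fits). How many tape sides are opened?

  6 → side 1 (new)  [load 6/36]
  11 → side 1  [load 17/36]
  27 → side 2 (new)  [load 27/36]
  5 → side 1  [load 22/36]
  12 → side 1  [load 34/36]
  22 → side 3 (new)  [load 22/36]
  8 → side 2  [load 35/36]
  20 → side 4 (new)  [load 20/36]
4 tape sides opened.

4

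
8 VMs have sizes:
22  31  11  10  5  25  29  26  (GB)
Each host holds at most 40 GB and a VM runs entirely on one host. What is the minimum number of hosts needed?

5

Total = 31 + 29 + 26 + 25 + 22 + 11 + 10 + 5 = 159 GB.
Lower bound: ⌈159/40⌉ = 4 hosts.
Also, 5 VMs each exceed 20 GB, and no two of those can share a host, so at least 5 hosts are needed.
A packing using 5 hosts:
  host 1: 31 + 5 = 36
  host 2: 29 + 11 = 40
  host 3: 26 + 10 = 36
  host 4: 25 = 25
  host 5: 22 = 22
This matches the lower bound, so 5 is optimal.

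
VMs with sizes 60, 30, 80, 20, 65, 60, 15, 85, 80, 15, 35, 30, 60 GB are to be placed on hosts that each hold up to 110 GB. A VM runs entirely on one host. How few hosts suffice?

7

Total = 85 + 80 + 80 + 65 + 60 + 60 + 60 + 35 + 30 + 30 + 20 + 15 + 15 = 635 GB.
Lower bound: ⌈635/110⌉ = 6 hosts.
Also, 7 VMs each exceed 55 GB, and no two of those can share a host, so at least 7 hosts are needed.
A packing using 7 hosts:
  host 1: 85 + 20 = 105
  host 2: 80 + 30 = 110
  host 3: 80 + 30 = 110
  host 4: 65 + 35 = 100
  host 5: 60 + 15 + 15 = 90
  host 6: 60 = 60
  host 7: 60 = 60
This matches the lower bound, so 7 is optimal.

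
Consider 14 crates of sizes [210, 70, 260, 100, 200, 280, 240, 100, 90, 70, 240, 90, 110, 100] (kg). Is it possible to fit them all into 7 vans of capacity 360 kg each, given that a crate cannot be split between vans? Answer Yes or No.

Yes

A valid assignment using 7 vans:
  van 1: 280 + 70 = 350
  van 2: 260 + 100 = 360
  van 3: 240 + 110 = 350
  van 4: 240 + 100 = 340
  van 5: 210 + 100 = 310
  van 6: 200 + 90 + 70 = 360
  van 7: 90 = 90
Every load is within 360 kg, so 7 vans suffice.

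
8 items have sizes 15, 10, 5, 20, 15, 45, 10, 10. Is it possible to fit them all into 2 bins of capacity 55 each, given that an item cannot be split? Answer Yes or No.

Total = 130; ⌈130/55⌉ = 3.
At least 3 bins are required, but only 2 are allowed.

No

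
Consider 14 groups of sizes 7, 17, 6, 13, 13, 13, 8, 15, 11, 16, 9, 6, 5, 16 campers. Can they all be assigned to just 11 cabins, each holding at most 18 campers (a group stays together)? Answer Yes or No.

Yes

A valid assignment using 10 cabins:
  cabin 1: 17 = 17
  cabin 2: 16 = 16
  cabin 3: 16 = 16
  cabin 4: 15 = 15
  cabin 5: 13 + 5 = 18
  cabin 6: 13 = 13
  cabin 7: 13 = 13
  cabin 8: 11 + 7 = 18
  cabin 9: 9 + 8 = 17
  cabin 10: 6 + 6 = 12
That uses only 10 ≤ 11, so 11 cabins are enough.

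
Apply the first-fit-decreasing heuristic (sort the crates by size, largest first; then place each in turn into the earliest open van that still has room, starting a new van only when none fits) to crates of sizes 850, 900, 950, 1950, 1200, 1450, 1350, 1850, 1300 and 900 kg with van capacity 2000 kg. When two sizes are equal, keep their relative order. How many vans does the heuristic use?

8

Sorted descending: 1950, 1850, 1450, 1350, 1300, 1200, 950, 900, 900, 850.
  1950 → van 1 (new)  [load 1950/2000]
  1850 → van 2 (new)  [load 1850/2000]
  1450 → van 3 (new)  [load 1450/2000]
  1350 → van 4 (new)  [load 1350/2000]
  1300 → van 5 (new)  [load 1300/2000]
  1200 → van 6 (new)  [load 1200/2000]
  950 → van 7 (new)  [load 950/2000]
  900 → van 7  [load 1850/2000]
  900 → van 8 (new)  [load 900/2000]
  850 → van 8  [load 1750/2000]
8 vans opened.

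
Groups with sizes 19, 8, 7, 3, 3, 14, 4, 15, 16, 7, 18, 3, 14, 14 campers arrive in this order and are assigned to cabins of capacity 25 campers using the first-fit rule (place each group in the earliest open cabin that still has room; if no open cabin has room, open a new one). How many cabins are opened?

  19 → cabin 1 (new)  [load 19/25]
  8 → cabin 2 (new)  [load 8/25]
  7 → cabin 2  [load 15/25]
  3 → cabin 1  [load 22/25]
  3 → cabin 1  [load 25/25]
  14 → cabin 3 (new)  [load 14/25]
  4 → cabin 2  [load 19/25]
  15 → cabin 4 (new)  [load 15/25]
  16 → cabin 5 (new)  [load 16/25]
  7 → cabin 3  [load 21/25]
  18 → cabin 6 (new)  [load 18/25]
  3 → cabin 2  [load 22/25]
  14 → cabin 7 (new)  [load 14/25]
  14 → cabin 8 (new)  [load 14/25]
8 cabins opened.

8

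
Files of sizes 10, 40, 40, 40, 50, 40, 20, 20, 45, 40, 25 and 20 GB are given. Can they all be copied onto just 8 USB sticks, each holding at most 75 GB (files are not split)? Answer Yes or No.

Yes

A valid assignment using 7 USB sticks:
  USB stick 1: 50 + 25 = 75
  USB stick 2: 45 + 20 + 10 = 75
  USB stick 3: 40 + 20 = 60
  USB stick 4: 40 + 20 = 60
  USB stick 5: 40 = 40
  USB stick 6: 40 = 40
  USB stick 7: 40 = 40
That uses only 7 ≤ 8, so 8 USB sticks are enough.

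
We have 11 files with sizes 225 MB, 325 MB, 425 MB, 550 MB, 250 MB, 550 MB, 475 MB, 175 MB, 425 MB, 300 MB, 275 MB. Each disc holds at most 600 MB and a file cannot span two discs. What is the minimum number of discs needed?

Total = 550 + 550 + 475 + 425 + 425 + 325 + 300 + 275 + 250 + 225 + 175 = 3975 MB.
Lower bound: ⌈3975/600⌉ = 7 discs.
A packing using 8 discs:
  disc 1: 550 = 550
  disc 2: 550 = 550
  disc 3: 475 = 475
  disc 4: 425 + 175 = 600
  disc 5: 425 = 425
  disc 6: 325 + 275 = 600
  disc 7: 300 + 250 = 550
  disc 8: 225 = 225
No arrangement into 7 discs stays within capacity, so 8 is optimal.

8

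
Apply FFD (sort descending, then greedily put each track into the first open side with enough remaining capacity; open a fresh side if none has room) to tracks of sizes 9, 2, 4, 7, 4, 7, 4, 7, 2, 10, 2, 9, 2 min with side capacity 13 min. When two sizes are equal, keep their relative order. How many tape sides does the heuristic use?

6

Sorted descending: 10, 9, 9, 7, 7, 7, 4, 4, 4, 2, 2, 2, 2.
  10 → side 1 (new)  [load 10/13]
  9 → side 2 (new)  [load 9/13]
  9 → side 3 (new)  [load 9/13]
  7 → side 4 (new)  [load 7/13]
  7 → side 5 (new)  [load 7/13]
  7 → side 6 (new)  [load 7/13]
  4 → side 2  [load 13/13]
  4 → side 3  [load 13/13]
  4 → side 4  [load 11/13]
  2 → side 1  [load 12/13]
  2 → side 4  [load 13/13]
  2 → side 5  [load 9/13]
  2 → side 5  [load 11/13]
6 tape sides opened.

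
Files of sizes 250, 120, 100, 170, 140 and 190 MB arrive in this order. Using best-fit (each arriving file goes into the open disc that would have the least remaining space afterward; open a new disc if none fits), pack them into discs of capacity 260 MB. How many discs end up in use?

5

  250 → disc 1 (new)  [load 250/260]
  120 → disc 2 (new)  [load 120/260]
  100 → disc 2  [load 220/260]
  170 → disc 3 (new)  [load 170/260]
  140 → disc 4 (new)  [load 140/260]
  190 → disc 5 (new)  [load 190/260]
5 discs opened.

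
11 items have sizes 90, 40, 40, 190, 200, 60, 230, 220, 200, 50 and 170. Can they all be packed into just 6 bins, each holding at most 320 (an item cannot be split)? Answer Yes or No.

A valid assignment using 6 bins:
  bin 1: 230 + 90 = 320
  bin 2: 220 + 60 + 40 = 320
  bin 3: 200 + 50 + 40 = 290
  bin 4: 200 = 200
  bin 5: 190 = 190
  bin 6: 170 = 170
Every load is within 320, so 6 bins suffice.

Yes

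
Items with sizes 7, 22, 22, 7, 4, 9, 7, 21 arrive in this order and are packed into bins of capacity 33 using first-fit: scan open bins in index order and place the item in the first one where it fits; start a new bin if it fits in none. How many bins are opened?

  7 → bin 1 (new)  [load 7/33]
  22 → bin 1  [load 29/33]
  22 → bin 2 (new)  [load 22/33]
  7 → bin 2  [load 29/33]
  4 → bin 1  [load 33/33]
  9 → bin 3 (new)  [load 9/33]
  7 → bin 3  [load 16/33]
  21 → bin 4 (new)  [load 21/33]
4 bins opened.

4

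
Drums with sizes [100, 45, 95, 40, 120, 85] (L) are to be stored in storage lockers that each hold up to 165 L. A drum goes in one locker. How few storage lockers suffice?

4

Total = 120 + 100 + 95 + 85 + 45 + 40 = 485 L.
Lower bound: ⌈485/165⌉ = 3 storage lockers.
Also, 4 drums each exceed 165/2 L, and no two of those can share a locker, so at least 4 storage lockers are needed.
A packing using 4 storage lockers:
  locker 1: 120 + 45 = 165
  locker 2: 100 + 40 = 140
  locker 3: 95 = 95
  locker 4: 85 = 85
This matches the lower bound, so 4 is optimal.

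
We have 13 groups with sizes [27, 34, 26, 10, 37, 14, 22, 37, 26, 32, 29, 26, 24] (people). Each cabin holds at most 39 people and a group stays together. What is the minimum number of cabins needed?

Total = 37 + 37 + 34 + 32 + 29 + 27 + 26 + 26 + 26 + 24 + 22 + 14 + 10 = 344 people.
Lower bound: ⌈344/39⌉ = 9 cabins.
Also, 11 groups each exceed 39/2 people, and no two of those can share a cabin, so at least 11 cabins are needed.
A packing using 11 cabins:
  cabin 1: 37 = 37
  cabin 2: 37 = 37
  cabin 3: 34 = 34
  cabin 4: 32 = 32
  cabin 5: 29 + 10 = 39
  cabin 6: 27 = 27
  cabin 7: 26 = 26
  cabin 8: 26 = 26
  cabin 9: 26 = 26
  cabin 10: 24 + 14 = 38
  cabin 11: 22 = 22
This matches the lower bound, so 11 is optimal.

11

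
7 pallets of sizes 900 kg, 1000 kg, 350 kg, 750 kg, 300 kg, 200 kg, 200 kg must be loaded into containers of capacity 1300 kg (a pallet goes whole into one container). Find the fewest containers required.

Total = 1000 + 900 + 750 + 350 + 300 + 200 + 200 = 3700 kg.
Lower bound: ⌈3700/1300⌉ = 3 containers.
A packing using 3 containers:
  container 1: 1000 + 300 = 1300
  container 2: 900 + 350 = 1250
  container 3: 750 + 200 + 200 = 1150
This matches the lower bound, so 3 is optimal.

3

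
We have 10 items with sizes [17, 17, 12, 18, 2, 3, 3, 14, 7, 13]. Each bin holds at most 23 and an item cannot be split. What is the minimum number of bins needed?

6

Total = 18 + 17 + 17 + 14 + 13 + 12 + 7 + 3 + 3 + 2 = 106.
Lower bound: ⌈106/23⌉ = 5 bins.
Also, 6 items each exceed 23/2, and no two of those can share a bin, so at least 6 bins are needed.
A packing using 6 bins:
  bin 1: 18 + 3 + 2 = 23
  bin 2: 17 + 3 = 20
  bin 3: 17 = 17
  bin 4: 14 + 7 = 21
  bin 5: 13 = 13
  bin 6: 12 = 12
This matches the lower bound, so 6 is optimal.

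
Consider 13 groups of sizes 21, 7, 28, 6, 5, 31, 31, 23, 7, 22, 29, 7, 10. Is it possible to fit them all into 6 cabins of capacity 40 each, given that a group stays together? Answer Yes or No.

No

Total = 227; ⌈227/40⌉ = 6.
7 groups each exceed half the capacity and cannot share a cabin, forcing at least 7 cabins.
At least 7 cabins are required, but only 6 are allowed.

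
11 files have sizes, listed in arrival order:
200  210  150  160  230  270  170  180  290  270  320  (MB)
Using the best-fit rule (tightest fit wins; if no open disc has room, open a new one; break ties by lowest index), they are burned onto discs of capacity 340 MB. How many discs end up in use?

10

  200 → disc 1 (new)  [load 200/340]
  210 → disc 2 (new)  [load 210/340]
  150 → disc 3 (new)  [load 150/340]
  160 → disc 3  [load 310/340]
  230 → disc 4 (new)  [load 230/340]
  270 → disc 5 (new)  [load 270/340]
  170 → disc 6 (new)  [load 170/340]
  180 → disc 7 (new)  [load 180/340]
  290 → disc 8 (new)  [load 290/340]
  270 → disc 9 (new)  [load 270/340]
  320 → disc 10 (new)  [load 320/340]
10 discs opened.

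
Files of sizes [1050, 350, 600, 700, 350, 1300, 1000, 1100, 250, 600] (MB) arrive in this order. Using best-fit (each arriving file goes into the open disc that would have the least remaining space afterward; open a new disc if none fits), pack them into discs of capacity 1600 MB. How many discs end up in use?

6

  1050 → disc 1 (new)  [load 1050/1600]
  350 → disc 1  [load 1400/1600]
  600 → disc 2 (new)  [load 600/1600]
  700 → disc 2  [load 1300/1600]
  350 → disc 3 (new)  [load 350/1600]
  1300 → disc 4 (new)  [load 1300/1600]
  1000 → disc 3  [load 1350/1600]
  1100 → disc 5 (new)  [load 1100/1600]
  250 → disc 3  [load 1600/1600]
  600 → disc 6 (new)  [load 600/1600]
6 discs opened.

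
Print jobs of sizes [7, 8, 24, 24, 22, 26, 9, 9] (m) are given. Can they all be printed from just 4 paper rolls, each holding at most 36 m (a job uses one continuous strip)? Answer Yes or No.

A valid assignment using 4 paper rolls:
  roll 1: 26 + 9 = 35
  roll 2: 24 + 9 = 33
  roll 3: 24 + 8 = 32
  roll 4: 22 + 7 = 29
Every load is within 36 m, so 4 paper rolls suffice.

Yes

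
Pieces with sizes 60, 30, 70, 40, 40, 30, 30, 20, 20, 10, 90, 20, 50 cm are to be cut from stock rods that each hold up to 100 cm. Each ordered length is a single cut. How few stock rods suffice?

Total = 90 + 70 + 60 + 50 + 40 + 40 + 30 + 30 + 30 + 20 + 20 + 20 + 10 = 510 cm.
Lower bound: ⌈510/100⌉ = 6 stock rods.
A packing using 6 stock rods:
  stock rod 1: 90 + 10 = 100
  stock rod 2: 70 + 30 = 100
  stock rod 3: 60 + 40 = 100
  stock rod 4: 50 + 40 = 90
  stock rod 5: 30 + 30 + 20 + 20 = 100
  stock rod 6: 20 = 20
This matches the lower bound, so 6 is optimal.

6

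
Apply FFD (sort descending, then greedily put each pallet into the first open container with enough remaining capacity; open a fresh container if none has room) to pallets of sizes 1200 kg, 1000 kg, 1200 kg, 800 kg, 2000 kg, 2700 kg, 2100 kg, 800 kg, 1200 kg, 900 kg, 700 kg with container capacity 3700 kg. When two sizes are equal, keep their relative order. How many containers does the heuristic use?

Sorted descending: 2700, 2100, 2000, 1200, 1200, 1200, 1000, 900, 800, 800, 700.
  2700 → container 1 (new)  [load 2700/3700]
  2100 → container 2 (new)  [load 2100/3700]
  2000 → container 3 (new)  [load 2000/3700]
  1200 → container 2  [load 3300/3700]
  1200 → container 3  [load 3200/3700]
  1200 → container 4 (new)  [load 1200/3700]
  1000 → container 1  [load 3700/3700]
  900 → container 4  [load 2100/3700]
  800 → container 4  [load 2900/3700]
  800 → container 4  [load 3700/3700]
  700 → container 5 (new)  [load 700/3700]
5 containers opened.

5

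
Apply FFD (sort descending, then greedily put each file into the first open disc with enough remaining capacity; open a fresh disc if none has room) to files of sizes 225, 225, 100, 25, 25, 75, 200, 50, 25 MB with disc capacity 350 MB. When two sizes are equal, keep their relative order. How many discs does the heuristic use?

Sorted descending: 225, 225, 200, 100, 75, 50, 25, 25, 25.
  225 → disc 1 (new)  [load 225/350]
  225 → disc 2 (new)  [load 225/350]
  200 → disc 3 (new)  [load 200/350]
  100 → disc 1  [load 325/350]
  75 → disc 2  [load 300/350]
  50 → disc 2  [load 350/350]
  25 → disc 1  [load 350/350]
  25 → disc 3  [load 225/350]
  25 → disc 3  [load 250/350]
3 discs opened.

3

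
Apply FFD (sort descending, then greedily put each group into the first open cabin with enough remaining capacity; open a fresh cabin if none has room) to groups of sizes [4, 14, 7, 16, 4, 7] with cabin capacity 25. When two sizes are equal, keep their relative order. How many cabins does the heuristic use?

Sorted descending: 16, 14, 7, 7, 4, 4.
  16 → cabin 1 (new)  [load 16/25]
  14 → cabin 2 (new)  [load 14/25]
  7 → cabin 1  [load 23/25]
  7 → cabin 2  [load 21/25]
  4 → cabin 2  [load 25/25]
  4 → cabin 3 (new)  [load 4/25]
3 cabins opened.

3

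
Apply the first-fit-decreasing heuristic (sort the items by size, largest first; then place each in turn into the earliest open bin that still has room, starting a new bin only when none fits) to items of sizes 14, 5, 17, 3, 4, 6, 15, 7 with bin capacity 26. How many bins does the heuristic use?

3

Sorted descending: 17, 15, 14, 7, 6, 5, 4, 3.
  17 → bin 1 (new)  [load 17/26]
  15 → bin 2 (new)  [load 15/26]
  14 → bin 3 (new)  [load 14/26]
  7 → bin 1  [load 24/26]
  6 → bin 2  [load 21/26]
  5 → bin 2  [load 26/26]
  4 → bin 3  [load 18/26]
  3 → bin 3  [load 21/26]
3 bins opened.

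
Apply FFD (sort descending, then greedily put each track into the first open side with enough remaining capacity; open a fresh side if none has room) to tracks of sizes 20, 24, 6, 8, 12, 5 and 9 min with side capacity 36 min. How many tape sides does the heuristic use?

3

Sorted descending: 24, 20, 12, 9, 8, 6, 5.
  24 → side 1 (new)  [load 24/36]
  20 → side 2 (new)  [load 20/36]
  12 → side 1  [load 36/36]
  9 → side 2  [load 29/36]
  8 → side 3 (new)  [load 8/36]
  6 → side 2  [load 35/36]
  5 → side 3  [load 13/36]
3 tape sides opened.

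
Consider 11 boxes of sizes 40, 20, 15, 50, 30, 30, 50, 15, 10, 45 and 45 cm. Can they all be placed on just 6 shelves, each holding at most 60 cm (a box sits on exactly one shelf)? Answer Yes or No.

Yes

A valid assignment using 6 shelves:
  shelf 1: 50 + 10 = 60
  shelf 2: 50 = 50
  shelf 3: 45 + 15 = 60
  shelf 4: 45 + 15 = 60
  shelf 5: 40 + 20 = 60
  shelf 6: 30 + 30 = 60
Every load is within 60 cm, so 6 shelves suffice.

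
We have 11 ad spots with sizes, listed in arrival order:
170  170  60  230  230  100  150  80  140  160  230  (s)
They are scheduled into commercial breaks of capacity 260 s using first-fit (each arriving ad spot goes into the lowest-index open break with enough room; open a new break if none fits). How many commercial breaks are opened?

  170 → break 1 (new)  [load 170/260]
  170 → break 2 (new)  [load 170/260]
  60 → break 1  [load 230/260]
  230 → break 3 (new)  [load 230/260]
  230 → break 4 (new)  [load 230/260]
  100 → break 5 (new)  [load 100/260]
  150 → break 5  [load 250/260]
  80 → break 2  [load 250/260]
  140 → break 6 (new)  [load 140/260]
  160 → break 7 (new)  [load 160/260]
  230 → break 8 (new)  [load 230/260]
8 commercial breaks opened.

8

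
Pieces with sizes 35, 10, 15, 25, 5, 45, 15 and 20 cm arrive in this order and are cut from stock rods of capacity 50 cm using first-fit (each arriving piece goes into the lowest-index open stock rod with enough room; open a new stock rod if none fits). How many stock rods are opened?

  35 → stock rod 1 (new)  [load 35/50]
  10 → stock rod 1  [load 45/50]
  15 → stock rod 2 (new)  [load 15/50]
  25 → stock rod 2  [load 40/50]
  5 → stock rod 1  [load 50/50]
  45 → stock rod 3 (new)  [load 45/50]
  15 → stock rod 4 (new)  [load 15/50]
  20 → stock rod 4  [load 35/50]
4 stock rods opened.

4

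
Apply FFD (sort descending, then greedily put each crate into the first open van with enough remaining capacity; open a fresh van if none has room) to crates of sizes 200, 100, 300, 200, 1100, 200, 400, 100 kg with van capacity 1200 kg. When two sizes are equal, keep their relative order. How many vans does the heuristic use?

3

Sorted descending: 1100, 400, 300, 200, 200, 200, 100, 100.
  1100 → van 1 (new)  [load 1100/1200]
  400 → van 2 (new)  [load 400/1200]
  300 → van 2  [load 700/1200]
  200 → van 2  [load 900/1200]
  200 → van 2  [load 1100/1200]
  200 → van 3 (new)  [load 200/1200]
  100 → van 1  [load 1200/1200]
  100 → van 2  [load 1200/1200]
3 vans opened.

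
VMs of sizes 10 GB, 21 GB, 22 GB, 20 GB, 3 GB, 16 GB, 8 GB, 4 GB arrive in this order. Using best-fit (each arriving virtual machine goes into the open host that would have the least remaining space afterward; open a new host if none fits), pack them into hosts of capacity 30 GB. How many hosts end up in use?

4

  10 → host 1 (new)  [load 10/30]
  21 → host 2 (new)  [load 21/30]
  22 → host 3 (new)  [load 22/30]
  20 → host 1  [load 30/30]
  3 → host 3  [load 25/30]
  16 → host 4 (new)  [load 16/30]
  8 → host 2  [load 29/30]
  4 → host 3  [load 29/30]
4 hosts opened.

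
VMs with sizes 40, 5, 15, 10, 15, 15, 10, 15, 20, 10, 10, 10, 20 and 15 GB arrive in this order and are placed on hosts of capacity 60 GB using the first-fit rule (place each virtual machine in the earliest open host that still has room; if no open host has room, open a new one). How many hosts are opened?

  40 → host 1 (new)  [load 40/60]
  5 → host 1  [load 45/60]
  15 → host 1  [load 60/60]
  10 → host 2 (new)  [load 10/60]
  15 → host 2  [load 25/60]
  15 → host 2  [load 40/60]
  10 → host 2  [load 50/60]
  15 → host 3 (new)  [load 15/60]
  20 → host 3  [load 35/60]
  10 → host 2  [load 60/60]
  10 → host 3  [load 45/60]
  10 → host 3  [load 55/60]
  20 → host 4 (new)  [load 20/60]
  15 → host 4  [load 35/60]
4 hosts opened.

4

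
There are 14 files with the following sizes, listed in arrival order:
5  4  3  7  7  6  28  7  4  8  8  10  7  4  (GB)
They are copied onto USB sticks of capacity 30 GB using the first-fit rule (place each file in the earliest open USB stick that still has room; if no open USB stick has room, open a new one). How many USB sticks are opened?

4

  5 → USB stick 1 (new)  [load 5/30]
  4 → USB stick 1  [load 9/30]
  3 → USB stick 1  [load 12/30]
  7 → USB stick 1  [load 19/30]
  7 → USB stick 1  [load 26/30]
  6 → USB stick 2 (new)  [load 6/30]
  28 → USB stick 3 (new)  [load 28/30]
  7 → USB stick 2  [load 13/30]
  4 → USB stick 1  [load 30/30]
  8 → USB stick 2  [load 21/30]
  8 → USB stick 2  [load 29/30]
  10 → USB stick 4 (new)  [load 10/30]
  7 → USB stick 4  [load 17/30]
  4 → USB stick 4  [load 21/30]
4 USB sticks opened.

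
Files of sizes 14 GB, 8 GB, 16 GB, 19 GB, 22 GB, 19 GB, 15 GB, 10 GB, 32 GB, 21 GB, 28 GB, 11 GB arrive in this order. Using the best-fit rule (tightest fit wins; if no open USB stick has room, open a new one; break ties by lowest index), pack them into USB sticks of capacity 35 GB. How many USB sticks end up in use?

  14 → USB stick 1 (new)  [load 14/35]
  8 → USB stick 1  [load 22/35]
  16 → USB stick 2 (new)  [load 16/35]
  19 → USB stick 2  [load 35/35]
  22 → USB stick 3 (new)  [load 22/35]
  19 → USB stick 4 (new)  [load 19/35]
  15 → USB stick 4  [load 34/35]
  10 → USB stick 1  [load 32/35]
  32 → USB stick 5 (new)  [load 32/35]
  21 → USB stick 6 (new)  [load 21/35]
  28 → USB stick 7 (new)  [load 28/35]
  11 → USB stick 3  [load 33/35]
7 USB sticks opened.

7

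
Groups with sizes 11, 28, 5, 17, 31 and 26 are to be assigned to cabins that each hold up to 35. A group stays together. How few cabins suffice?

Total = 31 + 28 + 26 + 17 + 11 + 5 = 118.
Lower bound: ⌈118/35⌉ = 4 cabins.
A packing using 4 cabins:
  cabin 1: 31 = 31
  cabin 2: 28 + 5 = 33
  cabin 3: 26 = 26
  cabin 4: 17 + 11 = 28
This matches the lower bound, so 4 is optimal.

4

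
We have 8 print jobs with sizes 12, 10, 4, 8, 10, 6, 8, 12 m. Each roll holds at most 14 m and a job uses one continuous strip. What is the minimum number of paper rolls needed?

Total = 12 + 12 + 10 + 10 + 8 + 8 + 6 + 4 = 70 m.
Lower bound: ⌈70/14⌉ = 5 paper rolls.
Also, 6 print jobs each exceed 7 m, and no two of those can share a roll, so at least 6 paper rolls are needed.
A packing using 6 paper rolls:
  roll 1: 12 = 12
  roll 2: 12 = 12
  roll 3: 10 + 4 = 14
  roll 4: 10 = 10
  roll 5: 8 + 6 = 14
  roll 6: 8 = 8
This matches the lower bound, so 6 is optimal.

6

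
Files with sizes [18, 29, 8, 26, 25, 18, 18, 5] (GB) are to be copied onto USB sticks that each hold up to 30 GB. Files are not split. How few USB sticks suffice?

6

Total = 29 + 26 + 25 + 18 + 18 + 18 + 8 + 5 = 147 GB.
Lower bound: ⌈147/30⌉ = 5 USB sticks.
Also, 6 files each exceed 15 GB, and no two of those can share a USB stick, so at least 6 USB sticks are needed.
A packing using 6 USB sticks:
  USB stick 1: 29 = 29
  USB stick 2: 26 = 26
  USB stick 3: 25 + 5 = 30
  USB stick 4: 18 + 8 = 26
  USB stick 5: 18 = 18
  USB stick 6: 18 = 18
This matches the lower bound, so 6 is optimal.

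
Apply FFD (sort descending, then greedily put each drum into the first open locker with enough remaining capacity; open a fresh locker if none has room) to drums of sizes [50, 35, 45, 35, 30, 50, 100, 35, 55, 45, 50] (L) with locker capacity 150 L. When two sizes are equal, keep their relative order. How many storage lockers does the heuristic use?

4

Sorted descending: 100, 55, 50, 50, 50, 45, 45, 35, 35, 35, 30.
  100 → locker 1 (new)  [load 100/150]
  55 → locker 2 (new)  [load 55/150]
  50 → locker 1  [load 150/150]
  50 → locker 2  [load 105/150]
  50 → locker 3 (new)  [load 50/150]
  45 → locker 2  [load 150/150]
  45 → locker 3  [load 95/150]
  35 → locker 3  [load 130/150]
  35 → locker 4 (new)  [load 35/150]
  35 → locker 4  [load 70/150]
  30 → locker 4  [load 100/150]
4 storage lockers opened.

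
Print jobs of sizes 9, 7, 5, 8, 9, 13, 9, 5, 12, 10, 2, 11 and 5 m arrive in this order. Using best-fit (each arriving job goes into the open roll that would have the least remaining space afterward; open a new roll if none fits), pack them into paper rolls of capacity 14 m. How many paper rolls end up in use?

  9 → roll 1 (new)  [load 9/14]
  7 → roll 2 (new)  [load 7/14]
  5 → roll 1  [load 14/14]
  8 → roll 3 (new)  [load 8/14]
  9 → roll 4 (new)  [load 9/14]
  13 → roll 5 (new)  [load 13/14]
  9 → roll 6 (new)  [load 9/14]
  5 → roll 4  [load 14/14]
  12 → roll 7 (new)  [load 12/14]
  10 → roll 8 (new)  [load 10/14]
  2 → roll 7  [load 14/14]
  11 → roll 9 (new)  [load 11/14]
  5 → roll 6  [load 14/14]
9 paper rolls opened.

9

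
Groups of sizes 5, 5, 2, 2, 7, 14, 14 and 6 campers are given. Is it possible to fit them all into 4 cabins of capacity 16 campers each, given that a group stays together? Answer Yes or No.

Yes

A valid assignment using 4 cabins:
  cabin 1: 14 + 2 = 16
  cabin 2: 14 + 2 = 16
  cabin 3: 7 + 6 = 13
  cabin 4: 5 + 5 = 10
Every load is within 16 campers, so 4 cabins suffice.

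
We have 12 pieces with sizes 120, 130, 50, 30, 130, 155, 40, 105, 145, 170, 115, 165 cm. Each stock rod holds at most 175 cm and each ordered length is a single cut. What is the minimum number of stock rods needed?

Total = 170 + 165 + 155 + 145 + 130 + 130 + 120 + 115 + 105 + 50 + 40 + 30 = 1355 cm.
Lower bound: ⌈1355/175⌉ = 8 stock rods.
Also, 9 pieces each exceed 175/2 cm, and no two of those can share a stock rod, so at least 9 stock rods are needed.
A packing using 9 stock rods:
  stock rod 1: 170 = 170
  stock rod 2: 165 = 165
  stock rod 3: 155 = 155
  stock rod 4: 145 + 30 = 175
  stock rod 5: 130 + 40 = 170
  stock rod 6: 130 = 130
  stock rod 7: 120 + 50 = 170
  stock rod 8: 115 = 115
  stock rod 9: 105 = 105
This matches the lower bound, so 9 is optimal.

9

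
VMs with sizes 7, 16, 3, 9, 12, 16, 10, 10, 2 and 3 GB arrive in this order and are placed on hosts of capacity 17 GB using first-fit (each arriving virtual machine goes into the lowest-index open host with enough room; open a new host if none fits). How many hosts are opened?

  7 → host 1 (new)  [load 7/17]
  16 → host 2 (new)  [load 16/17]
  3 → host 1  [load 10/17]
  9 → host 3 (new)  [load 9/17]
  12 → host 4 (new)  [load 12/17]
  16 → host 5 (new)  [load 16/17]
  10 → host 6 (new)  [load 10/17]
  10 → host 7 (new)  [load 10/17]
  2 → host 1  [load 12/17]
  3 → host 1  [load 15/17]
7 hosts opened.

7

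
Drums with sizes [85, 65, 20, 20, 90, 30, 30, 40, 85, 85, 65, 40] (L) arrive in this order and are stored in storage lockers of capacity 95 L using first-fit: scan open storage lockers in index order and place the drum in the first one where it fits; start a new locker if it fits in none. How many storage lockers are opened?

8

  85 → locker 1 (new)  [load 85/95]
  65 → locker 2 (new)  [load 65/95]
  20 → locker 2  [load 85/95]
  20 → locker 3 (new)  [load 20/95]
  90 → locker 4 (new)  [load 90/95]
  30 → locker 3  [load 50/95]
  30 → locker 3  [load 80/95]
  40 → locker 5 (new)  [load 40/95]
  85 → locker 6 (new)  [load 85/95]
  85 → locker 7 (new)  [load 85/95]
  65 → locker 8 (new)  [load 65/95]
  40 → locker 5  [load 80/95]
8 storage lockers opened.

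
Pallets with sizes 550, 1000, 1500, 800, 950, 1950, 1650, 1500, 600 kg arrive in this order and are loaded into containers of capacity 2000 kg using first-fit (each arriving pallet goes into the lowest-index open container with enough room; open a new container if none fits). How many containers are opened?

7

  550 → container 1 (new)  [load 550/2000]
  1000 → container 1  [load 1550/2000]
  1500 → container 2 (new)  [load 1500/2000]
  800 → container 3 (new)  [load 800/2000]
  950 → container 3  [load 1750/2000]
  1950 → container 4 (new)  [load 1950/2000]
  1650 → container 5 (new)  [load 1650/2000]
  1500 → container 6 (new)  [load 1500/2000]
  600 → container 7 (new)  [load 600/2000]
7 containers opened.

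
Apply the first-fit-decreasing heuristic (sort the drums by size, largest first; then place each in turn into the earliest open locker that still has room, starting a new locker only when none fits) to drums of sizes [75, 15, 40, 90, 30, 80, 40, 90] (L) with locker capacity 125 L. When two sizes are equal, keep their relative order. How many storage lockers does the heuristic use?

4

Sorted descending: 90, 90, 80, 75, 40, 40, 30, 15.
  90 → locker 1 (new)  [load 90/125]
  90 → locker 2 (new)  [load 90/125]
  80 → locker 3 (new)  [load 80/125]
  75 → locker 4 (new)  [load 75/125]
  40 → locker 3  [load 120/125]
  40 → locker 4  [load 115/125]
  30 → locker 1  [load 120/125]
  15 → locker 2  [load 105/125]
4 storage lockers opened.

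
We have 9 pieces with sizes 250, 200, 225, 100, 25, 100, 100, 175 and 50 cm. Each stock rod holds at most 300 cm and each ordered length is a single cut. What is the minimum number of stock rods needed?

Total = 250 + 225 + 200 + 175 + 100 + 100 + 100 + 50 + 25 = 1225 cm.
Lower bound: ⌈1225/300⌉ = 5 stock rods.
A packing using 5 stock rods:
  stock rod 1: 250 + 50 = 300
  stock rod 2: 225 + 25 = 250
  stock rod 3: 200 + 100 = 300
  stock rod 4: 175 + 100 = 275
  stock rod 5: 100 = 100
This matches the lower bound, so 5 is optimal.

5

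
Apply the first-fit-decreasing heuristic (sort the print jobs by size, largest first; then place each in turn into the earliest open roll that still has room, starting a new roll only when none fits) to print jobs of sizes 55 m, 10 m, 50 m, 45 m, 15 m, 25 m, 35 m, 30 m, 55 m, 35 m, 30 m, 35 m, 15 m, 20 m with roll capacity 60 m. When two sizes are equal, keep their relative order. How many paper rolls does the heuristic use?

8

Sorted descending: 55, 55, 50, 45, 35, 35, 35, 30, 30, 25, 20, 15, 15, 10.
  55 → roll 1 (new)  [load 55/60]
  55 → roll 2 (new)  [load 55/60]
  50 → roll 3 (new)  [load 50/60]
  45 → roll 4 (new)  [load 45/60]
  35 → roll 5 (new)  [load 35/60]
  35 → roll 6 (new)  [load 35/60]
  35 → roll 7 (new)  [load 35/60]
  30 → roll 8 (new)  [load 30/60]
  30 → roll 8  [load 60/60]
  25 → roll 5  [load 60/60]
  20 → roll 6  [load 55/60]
  15 → roll 4  [load 60/60]
  15 → roll 7  [load 50/60]
  10 → roll 3  [load 60/60]
8 paper rolls opened.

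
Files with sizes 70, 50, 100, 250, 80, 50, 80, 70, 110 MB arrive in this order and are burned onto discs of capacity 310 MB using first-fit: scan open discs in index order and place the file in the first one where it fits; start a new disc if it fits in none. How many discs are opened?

3

  70 → disc 1 (new)  [load 70/310]
  50 → disc 1  [load 120/310]
  100 → disc 1  [load 220/310]
  250 → disc 2 (new)  [load 250/310]
  80 → disc 1  [load 300/310]
  50 → disc 2  [load 300/310]
  80 → disc 3 (new)  [load 80/310]
  70 → disc 3  [load 150/310]
  110 → disc 3  [load 260/310]
3 discs opened.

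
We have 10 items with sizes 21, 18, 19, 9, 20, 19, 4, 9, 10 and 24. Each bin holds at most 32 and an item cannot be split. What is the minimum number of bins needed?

6

Total = 24 + 21 + 20 + 19 + 19 + 18 + 10 + 9 + 9 + 4 = 153.
Lower bound: ⌈153/32⌉ = 5 bins.
Also, 6 items each exceed 16, and no two of those can share a bin, so at least 6 bins are needed.
A packing using 6 bins:
  bin 1: 24 + 4 = 28
  bin 2: 21 + 10 = 31
  bin 3: 20 + 9 = 29
  bin 4: 19 + 9 = 28
  bin 5: 19 = 19
  bin 6: 18 = 18
This matches the lower bound, so 6 is optimal.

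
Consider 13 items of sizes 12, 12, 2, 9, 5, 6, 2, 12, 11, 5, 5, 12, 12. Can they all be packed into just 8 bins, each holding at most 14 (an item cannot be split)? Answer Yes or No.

Total = 105; ⌈105/14⌉ = 8.
The bound of 8 does not rule out 8, but exhaustive search shows no assignment into 8 bins of capacity 14 exists — the minimum is 9.

No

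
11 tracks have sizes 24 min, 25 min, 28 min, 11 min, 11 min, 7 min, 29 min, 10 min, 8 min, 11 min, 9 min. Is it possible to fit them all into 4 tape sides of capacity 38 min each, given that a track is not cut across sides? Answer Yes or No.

Total = 173 min; ⌈173/38⌉ = 5.
At least 5 tape sides are required, but only 4 are allowed.

No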